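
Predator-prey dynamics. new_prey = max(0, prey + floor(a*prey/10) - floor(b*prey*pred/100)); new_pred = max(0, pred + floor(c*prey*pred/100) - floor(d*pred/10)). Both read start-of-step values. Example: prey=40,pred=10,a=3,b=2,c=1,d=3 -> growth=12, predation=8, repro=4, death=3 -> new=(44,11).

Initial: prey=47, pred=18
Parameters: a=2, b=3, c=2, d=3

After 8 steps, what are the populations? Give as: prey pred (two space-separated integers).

Step 1: prey: 47+9-25=31; pred: 18+16-5=29
Step 2: prey: 31+6-26=11; pred: 29+17-8=38
Step 3: prey: 11+2-12=1; pred: 38+8-11=35
Step 4: prey: 1+0-1=0; pred: 35+0-10=25
Step 5: prey: 0+0-0=0; pred: 25+0-7=18
Step 6: prey: 0+0-0=0; pred: 18+0-5=13
Step 7: prey: 0+0-0=0; pred: 13+0-3=10
Step 8: prey: 0+0-0=0; pred: 10+0-3=7

Answer: 0 7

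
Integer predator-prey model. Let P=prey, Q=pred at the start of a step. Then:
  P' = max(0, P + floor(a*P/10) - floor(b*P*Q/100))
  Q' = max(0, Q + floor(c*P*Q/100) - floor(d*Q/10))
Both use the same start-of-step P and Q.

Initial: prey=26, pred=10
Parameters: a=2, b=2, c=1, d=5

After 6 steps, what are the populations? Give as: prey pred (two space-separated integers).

Answer: 46 3

Derivation:
Step 1: prey: 26+5-5=26; pred: 10+2-5=7
Step 2: prey: 26+5-3=28; pred: 7+1-3=5
Step 3: prey: 28+5-2=31; pred: 5+1-2=4
Step 4: prey: 31+6-2=35; pred: 4+1-2=3
Step 5: prey: 35+7-2=40; pred: 3+1-1=3
Step 6: prey: 40+8-2=46; pred: 3+1-1=3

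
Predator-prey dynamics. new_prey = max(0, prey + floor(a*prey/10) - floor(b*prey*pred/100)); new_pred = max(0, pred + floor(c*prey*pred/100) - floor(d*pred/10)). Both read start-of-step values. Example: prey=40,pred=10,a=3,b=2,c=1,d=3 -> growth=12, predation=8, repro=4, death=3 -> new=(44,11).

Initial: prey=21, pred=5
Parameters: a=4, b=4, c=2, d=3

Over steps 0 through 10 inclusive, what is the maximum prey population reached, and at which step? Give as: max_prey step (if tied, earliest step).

Answer: 31 3

Derivation:
Step 1: prey: 21+8-4=25; pred: 5+2-1=6
Step 2: prey: 25+10-6=29; pred: 6+3-1=8
Step 3: prey: 29+11-9=31; pred: 8+4-2=10
Step 4: prey: 31+12-12=31; pred: 10+6-3=13
Step 5: prey: 31+12-16=27; pred: 13+8-3=18
Step 6: prey: 27+10-19=18; pred: 18+9-5=22
Step 7: prey: 18+7-15=10; pred: 22+7-6=23
Step 8: prey: 10+4-9=5; pred: 23+4-6=21
Step 9: prey: 5+2-4=3; pred: 21+2-6=17
Step 10: prey: 3+1-2=2; pred: 17+1-5=13
Max prey = 31 at step 3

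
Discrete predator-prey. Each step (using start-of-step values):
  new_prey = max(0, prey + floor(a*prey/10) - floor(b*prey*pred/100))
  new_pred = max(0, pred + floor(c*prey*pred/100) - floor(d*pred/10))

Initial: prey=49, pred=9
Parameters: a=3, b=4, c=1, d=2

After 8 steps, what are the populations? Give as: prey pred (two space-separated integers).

Answer: 2 10

Derivation:
Step 1: prey: 49+14-17=46; pred: 9+4-1=12
Step 2: prey: 46+13-22=37; pred: 12+5-2=15
Step 3: prey: 37+11-22=26; pred: 15+5-3=17
Step 4: prey: 26+7-17=16; pred: 17+4-3=18
Step 5: prey: 16+4-11=9; pred: 18+2-3=17
Step 6: prey: 9+2-6=5; pred: 17+1-3=15
Step 7: prey: 5+1-3=3; pred: 15+0-3=12
Step 8: prey: 3+0-1=2; pred: 12+0-2=10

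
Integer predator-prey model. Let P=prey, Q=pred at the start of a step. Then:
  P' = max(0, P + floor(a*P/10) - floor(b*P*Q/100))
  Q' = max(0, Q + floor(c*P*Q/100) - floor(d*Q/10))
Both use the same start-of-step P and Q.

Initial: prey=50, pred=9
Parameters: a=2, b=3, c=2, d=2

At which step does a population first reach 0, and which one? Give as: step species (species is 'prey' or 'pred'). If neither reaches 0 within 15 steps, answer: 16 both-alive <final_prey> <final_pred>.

Step 1: prey: 50+10-13=47; pred: 9+9-1=17
Step 2: prey: 47+9-23=33; pred: 17+15-3=29
Step 3: prey: 33+6-28=11; pred: 29+19-5=43
Step 4: prey: 11+2-14=0; pred: 43+9-8=44
First extinction: prey at step 4

Answer: 4 prey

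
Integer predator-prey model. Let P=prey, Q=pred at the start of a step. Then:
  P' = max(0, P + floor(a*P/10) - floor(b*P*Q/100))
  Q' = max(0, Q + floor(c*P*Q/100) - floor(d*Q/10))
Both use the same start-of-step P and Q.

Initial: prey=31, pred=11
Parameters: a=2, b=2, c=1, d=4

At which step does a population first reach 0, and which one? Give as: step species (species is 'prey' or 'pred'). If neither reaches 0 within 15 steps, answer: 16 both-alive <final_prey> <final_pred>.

Answer: 16 both-alive 54 11

Derivation:
Step 1: prey: 31+6-6=31; pred: 11+3-4=10
Step 2: prey: 31+6-6=31; pred: 10+3-4=9
Step 3: prey: 31+6-5=32; pred: 9+2-3=8
Step 4: prey: 32+6-5=33; pred: 8+2-3=7
Step 5: prey: 33+6-4=35; pred: 7+2-2=7
Step 6: prey: 35+7-4=38; pred: 7+2-2=7
Step 7: prey: 38+7-5=40; pred: 7+2-2=7
Step 8: prey: 40+8-5=43; pred: 7+2-2=7
Step 9: prey: 43+8-6=45; pred: 7+3-2=8
Step 10: prey: 45+9-7=47; pred: 8+3-3=8
Step 11: prey: 47+9-7=49; pred: 8+3-3=8
Step 12: prey: 49+9-7=51; pred: 8+3-3=8
Step 13: prey: 51+10-8=53; pred: 8+4-3=9
Step 14: prey: 53+10-9=54; pred: 9+4-3=10
Step 15: prey: 54+10-10=54; pred: 10+5-4=11
No extinction within 15 steps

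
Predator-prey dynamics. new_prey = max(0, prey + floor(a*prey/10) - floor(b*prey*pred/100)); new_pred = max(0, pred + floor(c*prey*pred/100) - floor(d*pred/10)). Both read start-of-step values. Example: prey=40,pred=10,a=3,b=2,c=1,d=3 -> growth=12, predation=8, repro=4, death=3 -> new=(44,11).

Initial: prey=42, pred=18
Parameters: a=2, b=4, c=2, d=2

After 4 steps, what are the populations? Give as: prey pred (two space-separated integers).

Step 1: prey: 42+8-30=20; pred: 18+15-3=30
Step 2: prey: 20+4-24=0; pred: 30+12-6=36
Step 3: prey: 0+0-0=0; pred: 36+0-7=29
Step 4: prey: 0+0-0=0; pred: 29+0-5=24

Answer: 0 24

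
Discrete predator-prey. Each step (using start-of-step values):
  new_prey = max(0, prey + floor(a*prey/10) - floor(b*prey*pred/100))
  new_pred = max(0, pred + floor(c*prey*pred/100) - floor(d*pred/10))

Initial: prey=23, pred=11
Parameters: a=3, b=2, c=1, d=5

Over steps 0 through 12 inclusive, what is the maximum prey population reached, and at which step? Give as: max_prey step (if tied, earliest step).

Step 1: prey: 23+6-5=24; pred: 11+2-5=8
Step 2: prey: 24+7-3=28; pred: 8+1-4=5
Step 3: prey: 28+8-2=34; pred: 5+1-2=4
Step 4: prey: 34+10-2=42; pred: 4+1-2=3
Step 5: prey: 42+12-2=52; pred: 3+1-1=3
Step 6: prey: 52+15-3=64; pred: 3+1-1=3
Step 7: prey: 64+19-3=80; pred: 3+1-1=3
Step 8: prey: 80+24-4=100; pred: 3+2-1=4
Step 9: prey: 100+30-8=122; pred: 4+4-2=6
Step 10: prey: 122+36-14=144; pred: 6+7-3=10
Step 11: prey: 144+43-28=159; pred: 10+14-5=19
Step 12: prey: 159+47-60=146; pred: 19+30-9=40
Max prey = 159 at step 11

Answer: 159 11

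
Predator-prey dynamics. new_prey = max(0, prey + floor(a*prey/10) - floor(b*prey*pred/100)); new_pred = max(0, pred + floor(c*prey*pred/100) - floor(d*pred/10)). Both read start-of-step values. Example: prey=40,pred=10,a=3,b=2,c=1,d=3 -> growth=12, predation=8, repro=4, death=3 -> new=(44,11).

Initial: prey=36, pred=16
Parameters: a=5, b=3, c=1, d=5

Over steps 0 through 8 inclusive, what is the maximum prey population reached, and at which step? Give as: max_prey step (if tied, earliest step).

Step 1: prey: 36+18-17=37; pred: 16+5-8=13
Step 2: prey: 37+18-14=41; pred: 13+4-6=11
Step 3: prey: 41+20-13=48; pred: 11+4-5=10
Step 4: prey: 48+24-14=58; pred: 10+4-5=9
Step 5: prey: 58+29-15=72; pred: 9+5-4=10
Step 6: prey: 72+36-21=87; pred: 10+7-5=12
Step 7: prey: 87+43-31=99; pred: 12+10-6=16
Step 8: prey: 99+49-47=101; pred: 16+15-8=23
Max prey = 101 at step 8

Answer: 101 8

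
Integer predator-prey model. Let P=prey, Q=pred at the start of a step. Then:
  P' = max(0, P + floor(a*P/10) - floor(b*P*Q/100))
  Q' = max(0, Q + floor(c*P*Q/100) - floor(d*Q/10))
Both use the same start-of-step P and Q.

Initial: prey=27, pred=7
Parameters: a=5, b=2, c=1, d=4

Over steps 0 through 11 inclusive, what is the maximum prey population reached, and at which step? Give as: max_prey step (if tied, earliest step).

Step 1: prey: 27+13-3=37; pred: 7+1-2=6
Step 2: prey: 37+18-4=51; pred: 6+2-2=6
Step 3: prey: 51+25-6=70; pred: 6+3-2=7
Step 4: prey: 70+35-9=96; pred: 7+4-2=9
Step 5: prey: 96+48-17=127; pred: 9+8-3=14
Step 6: prey: 127+63-35=155; pred: 14+17-5=26
Step 7: prey: 155+77-80=152; pred: 26+40-10=56
Step 8: prey: 152+76-170=58; pred: 56+85-22=119
Step 9: prey: 58+29-138=0; pred: 119+69-47=141
Step 10: prey: 0+0-0=0; pred: 141+0-56=85
Step 11: prey: 0+0-0=0; pred: 85+0-34=51
Max prey = 155 at step 6

Answer: 155 6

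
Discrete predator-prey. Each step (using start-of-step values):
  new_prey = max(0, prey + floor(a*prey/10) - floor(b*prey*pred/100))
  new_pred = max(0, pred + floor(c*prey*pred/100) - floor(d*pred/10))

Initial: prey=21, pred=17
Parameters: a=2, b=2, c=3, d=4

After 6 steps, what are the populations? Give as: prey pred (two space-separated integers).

Step 1: prey: 21+4-7=18; pred: 17+10-6=21
Step 2: prey: 18+3-7=14; pred: 21+11-8=24
Step 3: prey: 14+2-6=10; pred: 24+10-9=25
Step 4: prey: 10+2-5=7; pred: 25+7-10=22
Step 5: prey: 7+1-3=5; pred: 22+4-8=18
Step 6: prey: 5+1-1=5; pred: 18+2-7=13

Answer: 5 13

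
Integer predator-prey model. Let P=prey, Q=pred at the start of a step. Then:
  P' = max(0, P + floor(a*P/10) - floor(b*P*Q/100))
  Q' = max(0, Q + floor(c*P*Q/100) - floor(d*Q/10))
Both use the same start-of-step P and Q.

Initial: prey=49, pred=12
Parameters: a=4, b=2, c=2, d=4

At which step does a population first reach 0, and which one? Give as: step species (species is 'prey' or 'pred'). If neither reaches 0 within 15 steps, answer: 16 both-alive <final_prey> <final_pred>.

Answer: 5 prey

Derivation:
Step 1: prey: 49+19-11=57; pred: 12+11-4=19
Step 2: prey: 57+22-21=58; pred: 19+21-7=33
Step 3: prey: 58+23-38=43; pred: 33+38-13=58
Step 4: prey: 43+17-49=11; pred: 58+49-23=84
Step 5: prey: 11+4-18=0; pred: 84+18-33=69
First extinction: prey at step 5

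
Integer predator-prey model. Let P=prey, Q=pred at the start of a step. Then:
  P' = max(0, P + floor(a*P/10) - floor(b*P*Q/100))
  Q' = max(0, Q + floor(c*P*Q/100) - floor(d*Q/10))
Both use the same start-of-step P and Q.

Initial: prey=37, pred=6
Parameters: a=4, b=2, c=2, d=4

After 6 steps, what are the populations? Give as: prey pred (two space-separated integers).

Step 1: prey: 37+14-4=47; pred: 6+4-2=8
Step 2: prey: 47+18-7=58; pred: 8+7-3=12
Step 3: prey: 58+23-13=68; pred: 12+13-4=21
Step 4: prey: 68+27-28=67; pred: 21+28-8=41
Step 5: prey: 67+26-54=39; pred: 41+54-16=79
Step 6: prey: 39+15-61=0; pred: 79+61-31=109

Answer: 0 109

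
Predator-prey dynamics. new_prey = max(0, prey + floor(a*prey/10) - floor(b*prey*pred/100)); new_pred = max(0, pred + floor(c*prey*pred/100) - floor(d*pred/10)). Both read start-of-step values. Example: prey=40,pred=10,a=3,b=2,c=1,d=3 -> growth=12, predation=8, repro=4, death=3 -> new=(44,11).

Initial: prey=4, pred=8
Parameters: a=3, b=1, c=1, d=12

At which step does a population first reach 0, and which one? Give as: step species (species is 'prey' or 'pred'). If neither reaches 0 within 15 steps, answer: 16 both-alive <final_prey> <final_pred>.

Answer: 1 pred

Derivation:
Step 1: prey: 4+1-0=5; pred: 8+0-9=0
First extinction: pred at step 1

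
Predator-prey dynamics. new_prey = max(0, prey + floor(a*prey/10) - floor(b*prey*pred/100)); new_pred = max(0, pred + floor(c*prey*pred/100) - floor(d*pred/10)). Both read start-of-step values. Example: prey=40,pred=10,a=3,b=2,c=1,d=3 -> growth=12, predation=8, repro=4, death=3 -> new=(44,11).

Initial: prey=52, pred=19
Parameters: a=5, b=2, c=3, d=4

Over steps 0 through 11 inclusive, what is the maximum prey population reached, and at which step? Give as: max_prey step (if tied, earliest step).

Step 1: prey: 52+26-19=59; pred: 19+29-7=41
Step 2: prey: 59+29-48=40; pred: 41+72-16=97
Step 3: prey: 40+20-77=0; pred: 97+116-38=175
Step 4: prey: 0+0-0=0; pred: 175+0-70=105
Step 5: prey: 0+0-0=0; pred: 105+0-42=63
Step 6: prey: 0+0-0=0; pred: 63+0-25=38
Step 7: prey: 0+0-0=0; pred: 38+0-15=23
Step 8: prey: 0+0-0=0; pred: 23+0-9=14
Step 9: prey: 0+0-0=0; pred: 14+0-5=9
Step 10: prey: 0+0-0=0; pred: 9+0-3=6
Step 11: prey: 0+0-0=0; pred: 6+0-2=4
Max prey = 59 at step 1

Answer: 59 1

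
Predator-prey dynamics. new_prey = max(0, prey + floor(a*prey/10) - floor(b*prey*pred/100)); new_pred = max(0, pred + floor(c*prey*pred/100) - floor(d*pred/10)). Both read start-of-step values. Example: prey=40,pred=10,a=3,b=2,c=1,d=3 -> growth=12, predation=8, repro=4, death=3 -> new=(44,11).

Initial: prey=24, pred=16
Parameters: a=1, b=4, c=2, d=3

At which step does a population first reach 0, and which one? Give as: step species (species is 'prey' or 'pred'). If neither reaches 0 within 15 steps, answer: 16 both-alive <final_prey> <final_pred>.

Step 1: prey: 24+2-15=11; pred: 16+7-4=19
Step 2: prey: 11+1-8=4; pred: 19+4-5=18
Step 3: prey: 4+0-2=2; pred: 18+1-5=14
Step 4: prey: 2+0-1=1; pred: 14+0-4=10
Step 5: prey: 1+0-0=1; pred: 10+0-3=7
Step 6: prey: 1+0-0=1; pred: 7+0-2=5
Step 7: prey: 1+0-0=1; pred: 5+0-1=4
Step 8: prey: 1+0-0=1; pred: 4+0-1=3
Step 9: prey: 1+0-0=1; pred: 3+0-0=3
Steps 10-15: state stable at prey=1, pred=3 (no change)
No extinction within 15 steps

Answer: 16 both-alive 1 3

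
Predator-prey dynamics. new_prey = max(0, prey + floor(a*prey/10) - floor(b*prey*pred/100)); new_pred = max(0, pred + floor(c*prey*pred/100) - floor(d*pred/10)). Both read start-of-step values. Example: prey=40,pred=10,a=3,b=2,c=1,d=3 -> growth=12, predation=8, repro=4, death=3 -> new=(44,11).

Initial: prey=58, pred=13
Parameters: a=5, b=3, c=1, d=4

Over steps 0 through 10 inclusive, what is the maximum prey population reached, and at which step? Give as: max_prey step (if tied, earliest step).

Step 1: prey: 58+29-22=65; pred: 13+7-5=15
Step 2: prey: 65+32-29=68; pred: 15+9-6=18
Step 3: prey: 68+34-36=66; pred: 18+12-7=23
Step 4: prey: 66+33-45=54; pred: 23+15-9=29
Step 5: prey: 54+27-46=35; pred: 29+15-11=33
Step 6: prey: 35+17-34=18; pred: 33+11-13=31
Step 7: prey: 18+9-16=11; pred: 31+5-12=24
Step 8: prey: 11+5-7=9; pred: 24+2-9=17
Step 9: prey: 9+4-4=9; pred: 17+1-6=12
Step 10: prey: 9+4-3=10; pred: 12+1-4=9
Max prey = 68 at step 2

Answer: 68 2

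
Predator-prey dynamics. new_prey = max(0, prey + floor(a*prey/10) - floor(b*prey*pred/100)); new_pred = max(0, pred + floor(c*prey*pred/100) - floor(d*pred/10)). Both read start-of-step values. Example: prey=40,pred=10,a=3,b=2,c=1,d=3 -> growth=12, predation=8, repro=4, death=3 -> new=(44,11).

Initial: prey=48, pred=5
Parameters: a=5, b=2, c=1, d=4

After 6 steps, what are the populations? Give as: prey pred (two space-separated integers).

Step 1: prey: 48+24-4=68; pred: 5+2-2=5
Step 2: prey: 68+34-6=96; pred: 5+3-2=6
Step 3: prey: 96+48-11=133; pred: 6+5-2=9
Step 4: prey: 133+66-23=176; pred: 9+11-3=17
Step 5: prey: 176+88-59=205; pred: 17+29-6=40
Step 6: prey: 205+102-164=143; pred: 40+82-16=106

Answer: 143 106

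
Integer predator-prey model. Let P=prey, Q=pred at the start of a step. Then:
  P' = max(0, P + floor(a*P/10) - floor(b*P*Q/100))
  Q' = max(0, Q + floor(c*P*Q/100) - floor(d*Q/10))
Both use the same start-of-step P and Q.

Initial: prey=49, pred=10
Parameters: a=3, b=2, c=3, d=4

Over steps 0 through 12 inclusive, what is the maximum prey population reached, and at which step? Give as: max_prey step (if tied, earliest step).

Answer: 54 1

Derivation:
Step 1: prey: 49+14-9=54; pred: 10+14-4=20
Step 2: prey: 54+16-21=49; pred: 20+32-8=44
Step 3: prey: 49+14-43=20; pred: 44+64-17=91
Step 4: prey: 20+6-36=0; pred: 91+54-36=109
Step 5: prey: 0+0-0=0; pred: 109+0-43=66
Step 6: prey: 0+0-0=0; pred: 66+0-26=40
Step 7: prey: 0+0-0=0; pred: 40+0-16=24
Step 8: prey: 0+0-0=0; pred: 24+0-9=15
Step 9: prey: 0+0-0=0; pred: 15+0-6=9
Step 10: prey: 0+0-0=0; pred: 9+0-3=6
Step 11: prey: 0+0-0=0; pred: 6+0-2=4
Step 12: prey: 0+0-0=0; pred: 4+0-1=3
Max prey = 54 at step 1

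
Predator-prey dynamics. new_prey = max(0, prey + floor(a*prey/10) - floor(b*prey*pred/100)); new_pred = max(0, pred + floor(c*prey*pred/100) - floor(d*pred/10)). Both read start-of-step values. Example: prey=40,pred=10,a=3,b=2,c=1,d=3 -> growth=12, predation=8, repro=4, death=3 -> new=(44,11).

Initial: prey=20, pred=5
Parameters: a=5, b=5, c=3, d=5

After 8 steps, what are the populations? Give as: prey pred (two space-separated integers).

Answer: 0 12

Derivation:
Step 1: prey: 20+10-5=25; pred: 5+3-2=6
Step 2: prey: 25+12-7=30; pred: 6+4-3=7
Step 3: prey: 30+15-10=35; pred: 7+6-3=10
Step 4: prey: 35+17-17=35; pred: 10+10-5=15
Step 5: prey: 35+17-26=26; pred: 15+15-7=23
Step 6: prey: 26+13-29=10; pred: 23+17-11=29
Step 7: prey: 10+5-14=1; pred: 29+8-14=23
Step 8: prey: 1+0-1=0; pred: 23+0-11=12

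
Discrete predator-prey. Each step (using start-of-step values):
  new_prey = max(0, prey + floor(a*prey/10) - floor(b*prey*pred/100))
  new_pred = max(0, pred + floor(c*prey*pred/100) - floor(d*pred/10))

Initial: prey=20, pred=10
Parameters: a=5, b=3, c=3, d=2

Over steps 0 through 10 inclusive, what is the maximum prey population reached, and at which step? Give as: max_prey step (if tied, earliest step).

Answer: 26 2

Derivation:
Step 1: prey: 20+10-6=24; pred: 10+6-2=14
Step 2: prey: 24+12-10=26; pred: 14+10-2=22
Step 3: prey: 26+13-17=22; pred: 22+17-4=35
Step 4: prey: 22+11-23=10; pred: 35+23-7=51
Step 5: prey: 10+5-15=0; pred: 51+15-10=56
Step 6: prey: 0+0-0=0; pred: 56+0-11=45
Step 7: prey: 0+0-0=0; pred: 45+0-9=36
Step 8: prey: 0+0-0=0; pred: 36+0-7=29
Step 9: prey: 0+0-0=0; pred: 29+0-5=24
Step 10: prey: 0+0-0=0; pred: 24+0-4=20
Max prey = 26 at step 2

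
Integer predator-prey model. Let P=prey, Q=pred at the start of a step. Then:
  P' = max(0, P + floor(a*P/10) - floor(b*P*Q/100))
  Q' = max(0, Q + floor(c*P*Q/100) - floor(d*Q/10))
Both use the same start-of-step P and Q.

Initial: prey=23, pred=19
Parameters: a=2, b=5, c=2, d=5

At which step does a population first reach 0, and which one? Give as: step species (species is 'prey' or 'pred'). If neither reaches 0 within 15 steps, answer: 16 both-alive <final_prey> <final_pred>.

Answer: 16 both-alive 1 1

Derivation:
Step 1: prey: 23+4-21=6; pred: 19+8-9=18
Step 2: prey: 6+1-5=2; pred: 18+2-9=11
Step 3: prey: 2+0-1=1; pred: 11+0-5=6
Step 4: prey: 1+0-0=1; pred: 6+0-3=3
Step 5: prey: 1+0-0=1; pred: 3+0-1=2
Step 6: prey: 1+0-0=1; pred: 2+0-1=1
Step 7: prey: 1+0-0=1; pred: 1+0-0=1
Steps 8-15: state stable at prey=1, pred=1 (no change)
No extinction within 15 steps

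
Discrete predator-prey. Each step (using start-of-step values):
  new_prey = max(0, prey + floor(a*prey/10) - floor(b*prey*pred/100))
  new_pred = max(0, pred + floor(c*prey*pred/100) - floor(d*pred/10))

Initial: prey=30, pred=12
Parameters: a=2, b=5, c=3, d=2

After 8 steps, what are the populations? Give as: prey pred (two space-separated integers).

Step 1: prey: 30+6-18=18; pred: 12+10-2=20
Step 2: prey: 18+3-18=3; pred: 20+10-4=26
Step 3: prey: 3+0-3=0; pred: 26+2-5=23
Step 4: prey: 0+0-0=0; pred: 23+0-4=19
Step 5: prey: 0+0-0=0; pred: 19+0-3=16
Step 6: prey: 0+0-0=0; pred: 16+0-3=13
Step 7: prey: 0+0-0=0; pred: 13+0-2=11
Step 8: prey: 0+0-0=0; pred: 11+0-2=9

Answer: 0 9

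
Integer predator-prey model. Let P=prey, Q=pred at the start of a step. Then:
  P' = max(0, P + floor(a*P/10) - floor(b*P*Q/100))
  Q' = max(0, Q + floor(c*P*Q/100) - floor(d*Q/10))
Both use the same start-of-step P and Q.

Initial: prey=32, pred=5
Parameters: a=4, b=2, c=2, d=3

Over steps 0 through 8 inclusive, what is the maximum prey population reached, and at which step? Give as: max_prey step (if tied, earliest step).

Answer: 65 4

Derivation:
Step 1: prey: 32+12-3=41; pred: 5+3-1=7
Step 2: prey: 41+16-5=52; pred: 7+5-2=10
Step 3: prey: 52+20-10=62; pred: 10+10-3=17
Step 4: prey: 62+24-21=65; pred: 17+21-5=33
Step 5: prey: 65+26-42=49; pred: 33+42-9=66
Step 6: prey: 49+19-64=4; pred: 66+64-19=111
Step 7: prey: 4+1-8=0; pred: 111+8-33=86
Step 8: prey: 0+0-0=0; pred: 86+0-25=61
Max prey = 65 at step 4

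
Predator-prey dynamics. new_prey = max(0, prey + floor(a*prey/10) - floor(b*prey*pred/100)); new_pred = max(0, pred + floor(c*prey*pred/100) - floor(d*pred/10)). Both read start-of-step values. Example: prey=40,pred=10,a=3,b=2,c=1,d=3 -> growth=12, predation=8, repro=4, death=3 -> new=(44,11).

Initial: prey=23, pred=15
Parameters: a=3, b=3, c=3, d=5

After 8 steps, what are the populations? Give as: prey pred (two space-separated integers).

Step 1: prey: 23+6-10=19; pred: 15+10-7=18
Step 2: prey: 19+5-10=14; pred: 18+10-9=19
Step 3: prey: 14+4-7=11; pred: 19+7-9=17
Step 4: prey: 11+3-5=9; pred: 17+5-8=14
Step 5: prey: 9+2-3=8; pred: 14+3-7=10
Step 6: prey: 8+2-2=8; pred: 10+2-5=7
Step 7: prey: 8+2-1=9; pred: 7+1-3=5
Step 8: prey: 9+2-1=10; pred: 5+1-2=4

Answer: 10 4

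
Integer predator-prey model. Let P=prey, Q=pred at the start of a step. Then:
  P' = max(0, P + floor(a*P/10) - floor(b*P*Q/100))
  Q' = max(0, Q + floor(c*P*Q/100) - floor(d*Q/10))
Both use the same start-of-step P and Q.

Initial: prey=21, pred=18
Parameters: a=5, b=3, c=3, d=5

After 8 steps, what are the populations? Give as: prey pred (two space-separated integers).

Answer: 13 13

Derivation:
Step 1: prey: 21+10-11=20; pred: 18+11-9=20
Step 2: prey: 20+10-12=18; pred: 20+12-10=22
Step 3: prey: 18+9-11=16; pred: 22+11-11=22
Step 4: prey: 16+8-10=14; pred: 22+10-11=21
Step 5: prey: 14+7-8=13; pred: 21+8-10=19
Step 6: prey: 13+6-7=12; pred: 19+7-9=17
Step 7: prey: 12+6-6=12; pred: 17+6-8=15
Step 8: prey: 12+6-5=13; pred: 15+5-7=13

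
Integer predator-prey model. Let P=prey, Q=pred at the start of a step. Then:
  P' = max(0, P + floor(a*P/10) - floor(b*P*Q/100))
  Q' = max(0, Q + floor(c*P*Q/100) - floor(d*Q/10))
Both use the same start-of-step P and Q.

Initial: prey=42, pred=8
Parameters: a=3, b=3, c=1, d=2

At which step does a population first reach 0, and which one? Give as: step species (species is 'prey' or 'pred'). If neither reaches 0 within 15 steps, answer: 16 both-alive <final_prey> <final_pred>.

Answer: 16 both-alive 5 6

Derivation:
Step 1: prey: 42+12-10=44; pred: 8+3-1=10
Step 2: prey: 44+13-13=44; pred: 10+4-2=12
Step 3: prey: 44+13-15=42; pred: 12+5-2=15
Step 4: prey: 42+12-18=36; pred: 15+6-3=18
Step 5: prey: 36+10-19=27; pred: 18+6-3=21
Step 6: prey: 27+8-17=18; pred: 21+5-4=22
Step 7: prey: 18+5-11=12; pred: 22+3-4=21
Step 8: prey: 12+3-7=8; pred: 21+2-4=19
Step 9: prey: 8+2-4=6; pred: 19+1-3=17
Step 10: prey: 6+1-3=4; pred: 17+1-3=15
Step 11: prey: 4+1-1=4; pred: 15+0-3=12
Step 12: prey: 4+1-1=4; pred: 12+0-2=10
Step 13: prey: 4+1-1=4; pred: 10+0-2=8
Step 14: prey: 4+1-0=5; pred: 8+0-1=7
Step 15: prey: 5+1-1=5; pred: 7+0-1=6
No extinction within 15 steps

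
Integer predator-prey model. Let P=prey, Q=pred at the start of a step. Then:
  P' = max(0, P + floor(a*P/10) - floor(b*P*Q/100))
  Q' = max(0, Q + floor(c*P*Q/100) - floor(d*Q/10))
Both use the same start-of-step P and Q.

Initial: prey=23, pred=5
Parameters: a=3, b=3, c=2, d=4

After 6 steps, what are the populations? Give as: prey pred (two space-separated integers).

Answer: 40 16

Derivation:
Step 1: prey: 23+6-3=26; pred: 5+2-2=5
Step 2: prey: 26+7-3=30; pred: 5+2-2=5
Step 3: prey: 30+9-4=35; pred: 5+3-2=6
Step 4: prey: 35+10-6=39; pred: 6+4-2=8
Step 5: prey: 39+11-9=41; pred: 8+6-3=11
Step 6: prey: 41+12-13=40; pred: 11+9-4=16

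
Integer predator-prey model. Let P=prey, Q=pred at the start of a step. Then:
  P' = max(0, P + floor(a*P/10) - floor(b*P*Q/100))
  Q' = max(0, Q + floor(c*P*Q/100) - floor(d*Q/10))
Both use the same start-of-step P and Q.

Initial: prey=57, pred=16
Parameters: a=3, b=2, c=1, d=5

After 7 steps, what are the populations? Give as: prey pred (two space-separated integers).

Answer: 43 14

Derivation:
Step 1: prey: 57+17-18=56; pred: 16+9-8=17
Step 2: prey: 56+16-19=53; pred: 17+9-8=18
Step 3: prey: 53+15-19=49; pred: 18+9-9=18
Step 4: prey: 49+14-17=46; pred: 18+8-9=17
Step 5: prey: 46+13-15=44; pred: 17+7-8=16
Step 6: prey: 44+13-14=43; pred: 16+7-8=15
Step 7: prey: 43+12-12=43; pred: 15+6-7=14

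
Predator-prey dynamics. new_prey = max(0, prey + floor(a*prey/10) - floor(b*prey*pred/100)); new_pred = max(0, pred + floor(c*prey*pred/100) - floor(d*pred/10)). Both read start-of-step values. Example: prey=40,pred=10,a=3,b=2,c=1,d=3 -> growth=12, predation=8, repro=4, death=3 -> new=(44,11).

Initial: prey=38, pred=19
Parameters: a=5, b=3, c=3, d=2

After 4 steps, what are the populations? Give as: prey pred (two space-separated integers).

Step 1: prey: 38+19-21=36; pred: 19+21-3=37
Step 2: prey: 36+18-39=15; pred: 37+39-7=69
Step 3: prey: 15+7-31=0; pred: 69+31-13=87
Step 4: prey: 0+0-0=0; pred: 87+0-17=70

Answer: 0 70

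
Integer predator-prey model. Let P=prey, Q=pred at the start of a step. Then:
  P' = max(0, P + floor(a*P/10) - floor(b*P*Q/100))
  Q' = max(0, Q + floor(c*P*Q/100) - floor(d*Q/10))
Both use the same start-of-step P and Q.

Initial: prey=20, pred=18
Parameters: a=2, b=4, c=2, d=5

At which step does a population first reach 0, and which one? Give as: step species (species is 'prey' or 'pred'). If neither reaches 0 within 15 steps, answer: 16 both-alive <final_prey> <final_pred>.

Answer: 16 both-alive 26 1

Derivation:
Step 1: prey: 20+4-14=10; pred: 18+7-9=16
Step 2: prey: 10+2-6=6; pred: 16+3-8=11
Step 3: prey: 6+1-2=5; pred: 11+1-5=7
Step 4: prey: 5+1-1=5; pred: 7+0-3=4
Step 5: prey: 5+1-0=6; pred: 4+0-2=2
Step 6: prey: 6+1-0=7; pred: 2+0-1=1
Step 7: prey: 7+1-0=8; pred: 1+0-0=1
Step 8: prey: 8+1-0=9; pred: 1+0-0=1
Step 9: prey: 9+1-0=10; pred: 1+0-0=1
Step 10: prey: 10+2-0=12; pred: 1+0-0=1
Step 11: prey: 12+2-0=14; pred: 1+0-0=1
Step 12: prey: 14+2-0=16; pred: 1+0-0=1
Step 13: prey: 16+3-0=19; pred: 1+0-0=1
Step 14: prey: 19+3-0=22; pred: 1+0-0=1
Step 15: prey: 22+4-0=26; pred: 1+0-0=1
No extinction within 15 steps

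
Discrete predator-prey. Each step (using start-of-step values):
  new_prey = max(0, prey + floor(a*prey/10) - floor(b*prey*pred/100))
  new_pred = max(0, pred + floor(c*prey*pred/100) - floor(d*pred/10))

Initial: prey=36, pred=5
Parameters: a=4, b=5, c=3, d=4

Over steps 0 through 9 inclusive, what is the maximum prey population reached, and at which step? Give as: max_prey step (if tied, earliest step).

Step 1: prey: 36+14-9=41; pred: 5+5-2=8
Step 2: prey: 41+16-16=41; pred: 8+9-3=14
Step 3: prey: 41+16-28=29; pred: 14+17-5=26
Step 4: prey: 29+11-37=3; pred: 26+22-10=38
Step 5: prey: 3+1-5=0; pred: 38+3-15=26
Step 6: prey: 0+0-0=0; pred: 26+0-10=16
Step 7: prey: 0+0-0=0; pred: 16+0-6=10
Step 8: prey: 0+0-0=0; pred: 10+0-4=6
Step 9: prey: 0+0-0=0; pred: 6+0-2=4
Max prey = 41 at step 1

Answer: 41 1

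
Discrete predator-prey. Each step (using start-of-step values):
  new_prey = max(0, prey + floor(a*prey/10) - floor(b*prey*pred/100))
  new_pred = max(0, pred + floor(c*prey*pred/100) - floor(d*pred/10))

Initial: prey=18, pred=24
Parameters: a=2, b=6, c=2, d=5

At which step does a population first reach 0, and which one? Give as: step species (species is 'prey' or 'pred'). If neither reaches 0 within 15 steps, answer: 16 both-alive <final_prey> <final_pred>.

Step 1: prey: 18+3-25=0; pred: 24+8-12=20
First extinction: prey at step 1

Answer: 1 prey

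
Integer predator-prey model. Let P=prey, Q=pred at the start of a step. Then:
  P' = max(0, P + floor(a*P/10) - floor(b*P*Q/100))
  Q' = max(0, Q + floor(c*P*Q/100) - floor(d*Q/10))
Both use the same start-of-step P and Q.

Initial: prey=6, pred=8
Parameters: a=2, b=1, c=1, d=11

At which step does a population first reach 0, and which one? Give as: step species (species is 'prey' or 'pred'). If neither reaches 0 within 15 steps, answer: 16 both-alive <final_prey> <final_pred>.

Step 1: prey: 6+1-0=7; pred: 8+0-8=0
First extinction: pred at step 1

Answer: 1 pred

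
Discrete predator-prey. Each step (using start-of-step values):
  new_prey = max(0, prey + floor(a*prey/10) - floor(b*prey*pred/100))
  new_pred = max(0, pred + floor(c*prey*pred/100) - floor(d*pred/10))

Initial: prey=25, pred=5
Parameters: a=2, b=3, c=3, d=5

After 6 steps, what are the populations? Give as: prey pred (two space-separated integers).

Answer: 17 17

Derivation:
Step 1: prey: 25+5-3=27; pred: 5+3-2=6
Step 2: prey: 27+5-4=28; pred: 6+4-3=7
Step 3: prey: 28+5-5=28; pred: 7+5-3=9
Step 4: prey: 28+5-7=26; pred: 9+7-4=12
Step 5: prey: 26+5-9=22; pred: 12+9-6=15
Step 6: prey: 22+4-9=17; pred: 15+9-7=17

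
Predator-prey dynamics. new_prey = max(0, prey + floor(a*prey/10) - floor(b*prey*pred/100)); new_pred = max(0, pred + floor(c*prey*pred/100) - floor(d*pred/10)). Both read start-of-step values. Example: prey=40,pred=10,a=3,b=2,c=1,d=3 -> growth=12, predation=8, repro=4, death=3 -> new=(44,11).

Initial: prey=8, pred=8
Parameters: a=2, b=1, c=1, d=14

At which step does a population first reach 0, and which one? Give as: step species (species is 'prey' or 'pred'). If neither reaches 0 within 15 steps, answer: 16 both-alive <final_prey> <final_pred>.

Answer: 1 pred

Derivation:
Step 1: prey: 8+1-0=9; pred: 8+0-11=0
First extinction: pred at step 1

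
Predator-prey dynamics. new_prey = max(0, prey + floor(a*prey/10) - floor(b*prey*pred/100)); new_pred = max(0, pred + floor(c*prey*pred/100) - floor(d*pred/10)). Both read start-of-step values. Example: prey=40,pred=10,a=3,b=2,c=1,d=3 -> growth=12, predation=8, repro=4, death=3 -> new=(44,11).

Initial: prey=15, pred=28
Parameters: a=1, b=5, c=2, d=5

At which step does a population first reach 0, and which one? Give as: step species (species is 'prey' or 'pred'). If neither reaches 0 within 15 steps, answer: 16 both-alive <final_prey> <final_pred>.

Answer: 1 prey

Derivation:
Step 1: prey: 15+1-21=0; pred: 28+8-14=22
First extinction: prey at step 1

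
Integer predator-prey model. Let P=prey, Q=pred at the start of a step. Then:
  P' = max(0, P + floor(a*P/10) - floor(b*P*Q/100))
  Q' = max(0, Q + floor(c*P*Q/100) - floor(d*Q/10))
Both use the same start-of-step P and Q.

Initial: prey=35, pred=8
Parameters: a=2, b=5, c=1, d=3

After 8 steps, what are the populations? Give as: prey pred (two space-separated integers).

Step 1: prey: 35+7-14=28; pred: 8+2-2=8
Step 2: prey: 28+5-11=22; pred: 8+2-2=8
Step 3: prey: 22+4-8=18; pred: 8+1-2=7
Step 4: prey: 18+3-6=15; pred: 7+1-2=6
Step 5: prey: 15+3-4=14; pred: 6+0-1=5
Step 6: prey: 14+2-3=13; pred: 5+0-1=4
Step 7: prey: 13+2-2=13; pred: 4+0-1=3
Step 8: prey: 13+2-1=14; pred: 3+0-0=3

Answer: 14 3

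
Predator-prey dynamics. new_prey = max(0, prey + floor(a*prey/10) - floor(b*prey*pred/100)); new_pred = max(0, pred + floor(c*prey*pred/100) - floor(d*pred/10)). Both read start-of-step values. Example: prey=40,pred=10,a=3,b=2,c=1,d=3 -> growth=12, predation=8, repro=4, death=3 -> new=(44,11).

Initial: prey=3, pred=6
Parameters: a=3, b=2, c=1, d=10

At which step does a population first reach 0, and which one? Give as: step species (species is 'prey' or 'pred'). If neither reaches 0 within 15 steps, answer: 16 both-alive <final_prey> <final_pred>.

Answer: 1 pred

Derivation:
Step 1: prey: 3+0-0=3; pred: 6+0-6=0
First extinction: pred at step 1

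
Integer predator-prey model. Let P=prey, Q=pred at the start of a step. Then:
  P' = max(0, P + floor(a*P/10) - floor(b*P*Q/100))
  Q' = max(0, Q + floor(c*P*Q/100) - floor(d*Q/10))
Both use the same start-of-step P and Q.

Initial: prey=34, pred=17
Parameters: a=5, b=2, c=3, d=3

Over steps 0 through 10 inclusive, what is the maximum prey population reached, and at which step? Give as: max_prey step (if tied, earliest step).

Answer: 40 1

Derivation:
Step 1: prey: 34+17-11=40; pred: 17+17-5=29
Step 2: prey: 40+20-23=37; pred: 29+34-8=55
Step 3: prey: 37+18-40=15; pred: 55+61-16=100
Step 4: prey: 15+7-30=0; pred: 100+45-30=115
Step 5: prey: 0+0-0=0; pred: 115+0-34=81
Step 6: prey: 0+0-0=0; pred: 81+0-24=57
Step 7: prey: 0+0-0=0; pred: 57+0-17=40
Step 8: prey: 0+0-0=0; pred: 40+0-12=28
Step 9: prey: 0+0-0=0; pred: 28+0-8=20
Step 10: prey: 0+0-0=0; pred: 20+0-6=14
Max prey = 40 at step 1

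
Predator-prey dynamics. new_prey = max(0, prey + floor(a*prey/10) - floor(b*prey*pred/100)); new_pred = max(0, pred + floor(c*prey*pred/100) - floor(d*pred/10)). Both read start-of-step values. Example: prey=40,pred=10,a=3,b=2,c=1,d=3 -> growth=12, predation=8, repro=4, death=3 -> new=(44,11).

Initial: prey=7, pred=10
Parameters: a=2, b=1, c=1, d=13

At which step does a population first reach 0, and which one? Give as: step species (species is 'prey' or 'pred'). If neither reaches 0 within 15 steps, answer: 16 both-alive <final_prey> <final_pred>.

Answer: 1 pred

Derivation:
Step 1: prey: 7+1-0=8; pred: 10+0-13=0
First extinction: pred at step 1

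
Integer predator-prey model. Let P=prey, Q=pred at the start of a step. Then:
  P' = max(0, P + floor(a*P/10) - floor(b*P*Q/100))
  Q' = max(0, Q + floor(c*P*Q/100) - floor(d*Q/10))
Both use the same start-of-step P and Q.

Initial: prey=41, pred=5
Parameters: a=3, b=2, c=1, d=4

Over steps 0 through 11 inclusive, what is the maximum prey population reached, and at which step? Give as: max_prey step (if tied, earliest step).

Step 1: prey: 41+12-4=49; pred: 5+2-2=5
Step 2: prey: 49+14-4=59; pred: 5+2-2=5
Step 3: prey: 59+17-5=71; pred: 5+2-2=5
Step 4: prey: 71+21-7=85; pred: 5+3-2=6
Step 5: prey: 85+25-10=100; pred: 6+5-2=9
Step 6: prey: 100+30-18=112; pred: 9+9-3=15
Step 7: prey: 112+33-33=112; pred: 15+16-6=25
Step 8: prey: 112+33-56=89; pred: 25+28-10=43
Step 9: prey: 89+26-76=39; pred: 43+38-17=64
Step 10: prey: 39+11-49=1; pred: 64+24-25=63
Step 11: prey: 1+0-1=0; pred: 63+0-25=38
Max prey = 112 at step 6

Answer: 112 6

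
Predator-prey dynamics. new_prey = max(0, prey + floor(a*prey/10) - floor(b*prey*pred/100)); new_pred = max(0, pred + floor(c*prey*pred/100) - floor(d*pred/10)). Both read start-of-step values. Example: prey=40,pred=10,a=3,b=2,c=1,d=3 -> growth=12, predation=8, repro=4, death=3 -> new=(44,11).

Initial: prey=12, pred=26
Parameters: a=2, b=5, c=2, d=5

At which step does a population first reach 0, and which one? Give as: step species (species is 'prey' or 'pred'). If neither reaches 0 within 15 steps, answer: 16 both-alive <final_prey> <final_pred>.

Step 1: prey: 12+2-15=0; pred: 26+6-13=19
First extinction: prey at step 1

Answer: 1 prey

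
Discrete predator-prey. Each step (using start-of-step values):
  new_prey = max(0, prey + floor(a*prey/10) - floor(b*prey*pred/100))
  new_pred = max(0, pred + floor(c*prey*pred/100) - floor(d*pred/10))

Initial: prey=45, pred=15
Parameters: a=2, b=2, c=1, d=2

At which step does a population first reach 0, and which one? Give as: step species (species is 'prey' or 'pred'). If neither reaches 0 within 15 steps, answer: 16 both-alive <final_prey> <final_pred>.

Answer: 16 both-alive 8 5

Derivation:
Step 1: prey: 45+9-13=41; pred: 15+6-3=18
Step 2: prey: 41+8-14=35; pred: 18+7-3=22
Step 3: prey: 35+7-15=27; pred: 22+7-4=25
Step 4: prey: 27+5-13=19; pred: 25+6-5=26
Step 5: prey: 19+3-9=13; pred: 26+4-5=25
Step 6: prey: 13+2-6=9; pred: 25+3-5=23
Step 7: prey: 9+1-4=6; pred: 23+2-4=21
Step 8: prey: 6+1-2=5; pred: 21+1-4=18
Step 9: prey: 5+1-1=5; pred: 18+0-3=15
Step 10: prey: 5+1-1=5; pred: 15+0-3=12
Step 11: prey: 5+1-1=5; pred: 12+0-2=10
Step 12: prey: 5+1-1=5; pred: 10+0-2=8
Step 13: prey: 5+1-0=6; pred: 8+0-1=7
Step 14: prey: 6+1-0=7; pred: 7+0-1=6
Step 15: prey: 7+1-0=8; pred: 6+0-1=5
No extinction within 15 steps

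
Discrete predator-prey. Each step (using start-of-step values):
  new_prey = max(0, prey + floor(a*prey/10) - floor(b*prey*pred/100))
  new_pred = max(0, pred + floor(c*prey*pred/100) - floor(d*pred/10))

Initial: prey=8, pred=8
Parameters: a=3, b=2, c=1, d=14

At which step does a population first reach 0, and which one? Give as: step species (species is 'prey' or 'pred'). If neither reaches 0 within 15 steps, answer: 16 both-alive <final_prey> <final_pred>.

Answer: 1 pred

Derivation:
Step 1: prey: 8+2-1=9; pred: 8+0-11=0
First extinction: pred at step 1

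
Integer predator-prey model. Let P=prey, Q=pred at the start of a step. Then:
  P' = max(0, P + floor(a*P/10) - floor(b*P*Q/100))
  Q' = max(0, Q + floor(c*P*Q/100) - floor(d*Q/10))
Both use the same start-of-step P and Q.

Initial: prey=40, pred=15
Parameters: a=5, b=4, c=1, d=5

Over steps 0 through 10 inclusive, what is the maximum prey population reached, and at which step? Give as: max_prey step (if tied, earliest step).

Answer: 107 10

Derivation:
Step 1: prey: 40+20-24=36; pred: 15+6-7=14
Step 2: prey: 36+18-20=34; pred: 14+5-7=12
Step 3: prey: 34+17-16=35; pred: 12+4-6=10
Step 4: prey: 35+17-14=38; pred: 10+3-5=8
Step 5: prey: 38+19-12=45; pred: 8+3-4=7
Step 6: prey: 45+22-12=55; pred: 7+3-3=7
Step 7: prey: 55+27-15=67; pred: 7+3-3=7
Step 8: prey: 67+33-18=82; pred: 7+4-3=8
Step 9: prey: 82+41-26=97; pred: 8+6-4=10
Step 10: prey: 97+48-38=107; pred: 10+9-5=14
Max prey = 107 at step 10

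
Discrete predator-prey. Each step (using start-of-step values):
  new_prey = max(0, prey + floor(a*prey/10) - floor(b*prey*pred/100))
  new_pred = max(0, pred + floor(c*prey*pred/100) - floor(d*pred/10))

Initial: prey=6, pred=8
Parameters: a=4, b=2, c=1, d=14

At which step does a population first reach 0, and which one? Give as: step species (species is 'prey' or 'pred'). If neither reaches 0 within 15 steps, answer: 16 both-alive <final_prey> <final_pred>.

Answer: 1 pred

Derivation:
Step 1: prey: 6+2-0=8; pred: 8+0-11=0
First extinction: pred at step 1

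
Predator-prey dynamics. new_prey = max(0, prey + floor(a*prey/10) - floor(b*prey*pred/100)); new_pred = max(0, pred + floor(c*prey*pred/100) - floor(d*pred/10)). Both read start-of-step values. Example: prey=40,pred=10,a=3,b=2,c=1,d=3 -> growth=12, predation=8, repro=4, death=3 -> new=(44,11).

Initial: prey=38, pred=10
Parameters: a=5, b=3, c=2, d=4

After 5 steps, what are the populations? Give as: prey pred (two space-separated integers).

Step 1: prey: 38+19-11=46; pred: 10+7-4=13
Step 2: prey: 46+23-17=52; pred: 13+11-5=19
Step 3: prey: 52+26-29=49; pred: 19+19-7=31
Step 4: prey: 49+24-45=28; pred: 31+30-12=49
Step 5: prey: 28+14-41=1; pred: 49+27-19=57

Answer: 1 57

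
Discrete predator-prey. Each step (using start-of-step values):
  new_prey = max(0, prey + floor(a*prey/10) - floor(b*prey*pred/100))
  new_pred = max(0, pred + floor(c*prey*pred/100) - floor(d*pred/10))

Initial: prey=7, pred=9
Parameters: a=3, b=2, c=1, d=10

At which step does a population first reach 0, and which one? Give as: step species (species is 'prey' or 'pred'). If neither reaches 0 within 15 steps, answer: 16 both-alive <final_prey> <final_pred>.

Answer: 1 pred

Derivation:
Step 1: prey: 7+2-1=8; pred: 9+0-9=0
First extinction: pred at step 1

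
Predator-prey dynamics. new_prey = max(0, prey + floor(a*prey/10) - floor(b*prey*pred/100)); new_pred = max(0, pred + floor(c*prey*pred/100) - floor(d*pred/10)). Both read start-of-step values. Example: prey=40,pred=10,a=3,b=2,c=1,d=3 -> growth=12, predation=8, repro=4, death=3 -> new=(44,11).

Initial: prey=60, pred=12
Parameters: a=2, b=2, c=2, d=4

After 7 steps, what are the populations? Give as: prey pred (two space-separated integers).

Answer: 0 13

Derivation:
Step 1: prey: 60+12-14=58; pred: 12+14-4=22
Step 2: prey: 58+11-25=44; pred: 22+25-8=39
Step 3: prey: 44+8-34=18; pred: 39+34-15=58
Step 4: prey: 18+3-20=1; pred: 58+20-23=55
Step 5: prey: 1+0-1=0; pred: 55+1-22=34
Step 6: prey: 0+0-0=0; pred: 34+0-13=21
Step 7: prey: 0+0-0=0; pred: 21+0-8=13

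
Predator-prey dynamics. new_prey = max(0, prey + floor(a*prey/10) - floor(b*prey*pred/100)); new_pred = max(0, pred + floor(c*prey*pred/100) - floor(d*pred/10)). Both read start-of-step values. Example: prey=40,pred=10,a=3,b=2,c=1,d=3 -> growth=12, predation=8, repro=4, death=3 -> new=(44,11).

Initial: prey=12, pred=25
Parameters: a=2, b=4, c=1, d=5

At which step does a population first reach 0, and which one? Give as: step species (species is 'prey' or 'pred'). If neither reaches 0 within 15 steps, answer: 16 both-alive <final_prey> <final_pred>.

Answer: 16 both-alive 1 1

Derivation:
Step 1: prey: 12+2-12=2; pred: 25+3-12=16
Step 2: prey: 2+0-1=1; pred: 16+0-8=8
Step 3: prey: 1+0-0=1; pred: 8+0-4=4
Step 4: prey: 1+0-0=1; pred: 4+0-2=2
Step 5: prey: 1+0-0=1; pred: 2+0-1=1
Step 6: prey: 1+0-0=1; pred: 1+0-0=1
Steps 7-15: state stable at prey=1, pred=1 (no change)
No extinction within 15 steps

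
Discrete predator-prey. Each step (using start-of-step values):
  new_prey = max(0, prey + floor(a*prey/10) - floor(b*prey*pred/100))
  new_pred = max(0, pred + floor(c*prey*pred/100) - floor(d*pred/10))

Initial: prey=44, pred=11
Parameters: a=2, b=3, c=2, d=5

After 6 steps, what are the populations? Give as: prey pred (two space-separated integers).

Answer: 7 7

Derivation:
Step 1: prey: 44+8-14=38; pred: 11+9-5=15
Step 2: prey: 38+7-17=28; pred: 15+11-7=19
Step 3: prey: 28+5-15=18; pred: 19+10-9=20
Step 4: prey: 18+3-10=11; pred: 20+7-10=17
Step 5: prey: 11+2-5=8; pred: 17+3-8=12
Step 6: prey: 8+1-2=7; pred: 12+1-6=7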